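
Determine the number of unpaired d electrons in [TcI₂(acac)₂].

Summing ligand charges against the 0 overall charge gives an oxidation state of +4 for technetium.
Technetium is a group-7 element; Tc(IV) is therefore d³.
Counting donor atoms: 2×iodide (monodentate) → 2 donors; 2×acetylacetonate (bidentate) → 4 donors. Coordination number = 6.
In an octahedral field the d³ configuration is t₂g³e_g⁰ (only one arrangement possible), giving 3 unpaired electrons.

3 unpaired electrons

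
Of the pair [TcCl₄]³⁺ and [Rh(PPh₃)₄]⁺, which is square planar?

[Rh(PPh₃)₄]⁺

For [TcCl₄]³⁺: Each chloride is −1; balancing the +3 overall charge requires Tc(VII). Technetium is a group-7 element; Tc(VII) is therefore d⁰. A d⁰ ion has no crystal-field stabilisation preference between square planar and tetrahedral, so four ligands adopt the sterically favoured tetrahedral geometry. → tetrahedral.
For [Rh(PPh₃)₄]⁺: Summing ligand charges against the +1 overall charge gives an oxidation state of +1 for rhodium. Rhodium is a group-9 element; Rh(I) is therefore d⁸. A 4d d⁸ ion has a large crystal-field splitting; square planar leaves the high-energy d_{x²−y²} orbital empty and maximises CFSE. → square planar.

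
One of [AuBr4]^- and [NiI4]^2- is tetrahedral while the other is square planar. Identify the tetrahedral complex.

[NiI4]^2-

For [AuBr4]^-: Ligand charges: each bromide is −1. With an overall charge of −1 the gold centre must be in the +3 oxidation state. Group 11 minus oxidation state 3 gives a d⁸ configuration. A 5d d⁸ ion has a large crystal-field splitting; square planar leaves the high-energy d_{x²−y²} orbital empty and maximises CFSE. → square planar.
For [NiI4]^2-: Each iodide is −1; balancing the −2 overall charge requires Ni(II). Group 10 minus oxidation state 2 gives a d⁸ configuration. Iodide is a weak-field ligand. With weak-field ligands the CFSE gain from square planar is small, so a 3d d⁸ ion takes the sterically preferred tetrahedral geometry. → tetrahedral.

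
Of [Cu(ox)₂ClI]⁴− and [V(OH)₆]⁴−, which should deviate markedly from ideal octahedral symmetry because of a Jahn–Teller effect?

[Cu(ox)₂ClI]⁴−: Ligand charges: each oxalate is −2; each chloride is −1; each iodide is −1. With an overall charge of −4 the copper centre must be in the +2 oxidation state. Copper is a group-11 element; Cu(II) is therefore d⁹. The t₂g⁶e_g³ configuration has an unevenly filled e_g set; the Jahn–Teller theorem predicts a tetragonal distortion (typically axial elongation) to lift the degeneracy.
[V(OH)₆]⁴−: Summing ligand charges against the −4 overall charge gives an oxidation state of +2 for vanadium. Group 5 minus oxidation state 2 gives a d³ configuration. The d³ configuration leaves the e_g set evenly filled (or empty) — no strong Jahn–Teller driving force.

[Cu(ox)₂ClI]⁴−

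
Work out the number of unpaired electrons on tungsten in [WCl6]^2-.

2

Ligand charges: each chloride is −1. With an overall charge of −2 the tungsten centre must be in the +4 oxidation state.
W sits in group 6, so the d-electron count is 6 − 4 = 2.
In an octahedral field the d² configuration is t₂g²e_g⁰ (only one arrangement possible), giving 2 unpaired electrons.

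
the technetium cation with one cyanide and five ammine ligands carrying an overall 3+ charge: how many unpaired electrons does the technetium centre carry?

Summing ligand charges against the +3 overall charge gives an oxidation state of +4 for technetium.
Technetium is a group-7 element; Tc(IV) is therefore d³.
In an octahedral field the d³ configuration is t₂g³e_g⁰ (only one arrangement possible), giving 3 unpaired electrons.

3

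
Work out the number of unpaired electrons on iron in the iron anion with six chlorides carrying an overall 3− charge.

Summing ligand charges against the −3 overall charge gives an oxidation state of +3 for iron.
Fe sits in group 8, so the d-electron count is 8 − 3 = 5.
The spin state decides the count: Chloride is a weak-field ligand for a first-row metal, so the complex is high-spin.
An octahedral high-spin d⁵ ion is t₂g³e_g², giving 5 unpaired electrons.

5 unpaired electrons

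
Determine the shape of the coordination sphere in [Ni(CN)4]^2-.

Ligand charges: each cyanide is −1. With an overall charge of −2 the nickel centre must be in the +2 oxidation state.
Nickel is a group-10 element; Ni(II) is therefore d⁸.
Coordination number: 4.
Cyanide is a strong-field ligand (high in the spectrochemical series).
A 3d d⁸ ion with strong-field ligands gains enough CFSE to favour square planar over tetrahedral.

square planar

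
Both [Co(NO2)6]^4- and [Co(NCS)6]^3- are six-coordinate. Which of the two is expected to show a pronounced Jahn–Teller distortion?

[Co(NO2)6]^4-

[Co(NO2)6]^4-: Ligand charges: each nitro (N-bound nitrite) is −1. With an overall charge of −4 the cobalt centre must be in the +2 oxidation state. Co sits in group 9, so the d-electron count is 9 − 2 = 7. Nitro (N-bound nitrite) is a strong-field ligand (high in the spectrochemical series) for a first-row metal, so the complex is low-spin. The t₂g⁶e_g¹ (low-spin) configuration has an unevenly filled e_g set; the Jahn–Teller theorem predicts a tetragonal distortion (typically axial elongation) to lift the degeneracy.
[Co(NCS)6]^3-: Ligand charges: each isothiocyanate is −1. With an overall charge of −3 the cobalt centre must be in the +3 oxidation state. Co sits in group 9, so the d-electron count is 9 − 3 = 6. Co(III) has an exceptionally large octahedral splitting and is low-spin with essentially every ligand except fluoride. The d⁶ configuration leaves the e_g set evenly filled (or empty) — no strong Jahn–Teller driving force.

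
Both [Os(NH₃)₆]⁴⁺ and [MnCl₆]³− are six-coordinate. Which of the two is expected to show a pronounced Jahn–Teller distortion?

[MnCl₆]³−

[Os(NH₃)₆]⁴⁺: Ligand charges: ammonia is neutral. With an overall charge of +4 the osmium centre must be in the +4 oxidation state. Os sits in group 8, so the d-electron count is 8 − 4 = 4. A 5d ion has a large Δₒ and is invariably low-spin. The d⁴ configuration leaves the e_g set evenly filled (or empty) — no strong Jahn–Teller driving force.
[MnCl₆]³−: Ligand charges: each chloride is −1. With an overall charge of −3 the manganese centre must be in the +3 oxidation state. Group 7 minus oxidation state 3 gives a d⁴ configuration. Chloride is a weak-field ligand for a first-row metal, so the complex is high-spin. The t₂g³e_g¹ (high-spin) configuration has an unevenly filled e_g set; the Jahn–Teller theorem predicts a tetragonal distortion (typically axial elongation) to lift the degeneracy.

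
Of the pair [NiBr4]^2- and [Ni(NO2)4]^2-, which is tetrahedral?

For [NiBr4]^2-: Each bromide is −1; balancing the −2 overall charge requires Ni(II). Group 10 minus oxidation state 2 gives a d⁸ configuration. Bromide is a weak-field ligand. With weak-field ligands the CFSE gain from square planar is small, so a 3d d⁸ ion takes the sterically preferred tetrahedral geometry. → tetrahedral.
For [Ni(NO2)4]^2-: Summing ligand charges against the −2 overall charge gives an oxidation state of +2 for nickel. Nickel is a group-10 element; Ni(II) is therefore d⁸. Nitro (N-bound nitrite) is a strong-field ligand (high in the spectrochemical series). A 3d d⁸ ion with strong-field ligands gains enough CFSE to favour square planar over tetrahedral. → square planar.

[NiBr4]^2-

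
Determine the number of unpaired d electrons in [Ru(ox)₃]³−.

Summing ligand charges against the −3 overall charge gives an oxidation state of +3 for ruthenium.
Ruthenium is a group-8 element; Ru(III) is therefore d⁵.
Counting donor atoms: 3×oxalate (bidentate) → 6 donors. Coordination number = 6.
The spin state decides the count: a 4d ion has a large Δₒ and is invariably low-spin.
An octahedral low-spin d⁵ ion is t₂g⁵e_g⁰, giving 1 unpaired electron.

1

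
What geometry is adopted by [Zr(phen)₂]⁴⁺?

tetrahedral

1,10-phenanthroline is neutral; balancing the +4 overall charge requires Zr(IV).
Zr sits in group 4, so the d-electron count is 4 − 4 = 0.
Counting donor atoms: 2×1,10-phenanthroline (bidentate) → 4 donors. Coordination number = 4.
A d⁰ ion has no crystal-field stabilisation preference between square planar and tetrahedral, so four ligands adopt the sterically favoured tetrahedral geometry.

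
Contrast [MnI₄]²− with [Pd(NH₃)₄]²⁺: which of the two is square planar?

For [MnI₄]²−: Each iodide is −1; balancing the −2 overall charge requires Mn(II). Manganese is a group-7 element; Mn(II) is therefore d⁵. A high-spin d⁵ ion has zero CFSE in either geometry, so four ligands adopt the sterically favoured tetrahedral geometry. → tetrahedral.
For [Pd(NH₃)₄]²⁺: Ligand charges: ammonia is neutral. With an overall charge of +2 the palladium centre must be in the +2 oxidation state. Pd sits in group 10, so the d-electron count is 10 − 2 = 8. A 4d d⁸ ion has a large crystal-field splitting; square planar leaves the high-energy d_{x²−y²} orbital empty and maximises CFSE. → square planar.

[Pd(NH₃)₄]²⁺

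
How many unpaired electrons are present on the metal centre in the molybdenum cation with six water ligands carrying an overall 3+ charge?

Ligand charges: water is neutral. With an overall charge of +3 the molybdenum centre must be in the +3 oxidation state.
Mo sits in group 6, so the d-electron count is 6 − 3 = 3.
In an octahedral field the d³ configuration is t₂g³e_g⁰ (only one arrangement possible), giving 3 unpaired electrons.

3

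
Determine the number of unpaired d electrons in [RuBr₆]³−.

Each bromide is −1; balancing the −3 overall charge requires Ru(III).
Ru sits in group 8, so the d-electron count is 8 − 3 = 5.
The spin state decides the count: a 4d ion has a large Δₒ and is invariably low-spin.
An octahedral low-spin d⁵ ion is t₂g⁵e_g⁰, giving 1 unpaired electron.

1 unpaired electron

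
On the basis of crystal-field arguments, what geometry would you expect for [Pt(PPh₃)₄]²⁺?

Ligand charges: triphenylphosphine is neutral. With an overall charge of +2 the platinum centre must be in the +2 oxidation state.
Group 10 minus oxidation state 2 gives a d⁸ configuration.
With 4 monodentate ligands the coordination number is 4.
A 5d d⁸ ion has a large crystal-field splitting; square planar leaves the high-energy d_{x²−y²} orbital empty and maximises CFSE.

square planar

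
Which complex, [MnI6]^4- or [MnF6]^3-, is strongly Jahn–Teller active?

[MnI6]^4-: Ligand charges: each iodide is −1. With an overall charge of −4 the manganese centre must be in the +2 oxidation state. Mn sits in group 7, so the d-electron count is 7 − 2 = 5. Iodide is a weak-field ligand for a first-row metal, so the complex is high-spin. The d⁵ configuration leaves the e_g set evenly filled (or empty) — no strong Jahn–Teller driving force.
[MnF6]^3-: Ligand charges: each fluoride is −1. With an overall charge of −3 the manganese centre must be in the +3 oxidation state. Group 7 minus oxidation state 3 gives a d⁴ configuration. Fluoride is a weak-field ligand for a first-row metal, so the complex is high-spin. The t₂g³e_g¹ (high-spin) configuration has an unevenly filled e_g set; the Jahn–Teller theorem predicts a tetragonal distortion (typically axial elongation) to lift the degeneracy.

[MnF6]^3-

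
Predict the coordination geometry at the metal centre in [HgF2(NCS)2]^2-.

Each fluoride is −1; each isothiocyanate is −1; balancing the −2 overall charge requires Hg(II).
Hg sits in group 12, so the d-electron count is 12 − 2 = 10.
With 4 monodentate ligands the coordination number is 4.
A d¹⁰ ion has no crystal-field stabilisation preference between square planar and tetrahedral, so four ligands adopt the sterically favoured tetrahedral geometry.

tetrahedral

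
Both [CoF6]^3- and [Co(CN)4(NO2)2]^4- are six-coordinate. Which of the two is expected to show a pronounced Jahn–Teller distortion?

[Co(CN)4(NO2)2]^4-

[CoF6]^3-: Ligand charges: each fluoride is −1. With an overall charge of −3 the cobalt centre must be in the +3 oxidation state. Co sits in group 9, so the d-electron count is 9 − 3 = 6. Fluoride is the one ligand weak enough to leave Co(III) high-spin — [CoF₆]³⁻ is the classic exception. The d⁶ configuration leaves the e_g set evenly filled (or empty) — no strong Jahn–Teller driving force.
[Co(CN)4(NO2)2]^4-: Each cyanide is −1; each nitro (N-bound nitrite) is −1; balancing the −4 overall charge requires Co(II). Group 9 minus oxidation state 2 gives a d⁷ configuration. Cyanide and nitro (N-bound nitrite) are strong-field ligands (high in the spectrochemical series) for a first-row metal, so the complex is low-spin. The t₂g⁶e_g¹ (low-spin) configuration has an unevenly filled e_g set; the Jahn–Teller theorem predicts a tetragonal distortion (typically axial elongation) to lift the degeneracy.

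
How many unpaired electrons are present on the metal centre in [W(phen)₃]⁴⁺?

Summing ligand charges against the +4 overall charge gives an oxidation state of +4 for tungsten.
Tungsten is a group-6 element; W(IV) is therefore d².
Counting donor atoms: 3×1,10-phenanthroline (bidentate) → 6 donors. Coordination number = 6.
In an octahedral field the d² configuration is t₂g²e_g⁰ (only one arrangement possible), giving 2 unpaired electrons.

2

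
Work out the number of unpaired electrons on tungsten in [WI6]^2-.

Each iodide is −1; balancing the −2 overall charge requires W(IV).
W sits in group 6, so the d-electron count is 6 − 4 = 2.
In an octahedral field the d² configuration is t₂g²e_g⁰ (only one arrangement possible), giving 2 unpaired electrons.

2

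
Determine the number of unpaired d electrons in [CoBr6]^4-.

Summing ligand charges against the −4 overall charge gives an oxidation state of +2 for cobalt.
Group 9 minus oxidation state 2 gives a d⁷ configuration.
The spin state decides the count: Bromide is a weak-field ligand for a first-row metal, so the complex is high-spin.
An octahedral high-spin d⁷ ion is t₂g⁵e_g², giving 3 unpaired electrons.

3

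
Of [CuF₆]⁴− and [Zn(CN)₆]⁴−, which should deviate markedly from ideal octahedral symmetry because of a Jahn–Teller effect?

[CuF₆]⁴−

[CuF₆]⁴−: Summing ligand charges against the −4 overall charge gives an oxidation state of +2 for copper. Copper is a group-11 element; Cu(II) is therefore d⁹. The t₂g⁶e_g³ configuration has an unevenly filled e_g set; the Jahn–Teller theorem predicts a tetragonal distortion (typically axial elongation) to lift the degeneracy.
[Zn(CN)₆]⁴−: Each cyanide is −1; balancing the −4 overall charge requires Zn(II). Zinc is a group-12 element; Zn(II) is therefore d¹⁰. The d¹⁰ configuration leaves the e_g set evenly filled (or empty) — no strong Jahn–Teller driving force.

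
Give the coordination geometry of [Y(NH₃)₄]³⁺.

tetrahedral

Ligand charges: ammonia is neutral. With an overall charge of +3 the yttrium centre must be in the +3 oxidation state.
Group 3 minus oxidation state 3 gives a d⁰ configuration.
With 4 monodentate ligands the coordination number is 4.
A d⁰ ion has no crystal-field stabilisation preference between square planar and tetrahedral, so four ligands adopt the sterically favoured tetrahedral geometry.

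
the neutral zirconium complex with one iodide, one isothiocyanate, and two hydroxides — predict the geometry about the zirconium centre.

Each iodide is −1; each isothiocyanate is −1; each hydroxide is −1; balancing the 0 overall charge requires Zr(IV).
Group 4 minus oxidation state 4 gives a d⁰ configuration.
With 4 monodentate ligands the coordination number is 4.
A d⁰ ion has no crystal-field stabilisation preference between square planar and tetrahedral, so four ligands adopt the sterically favoured tetrahedral geometry.

tetrahedral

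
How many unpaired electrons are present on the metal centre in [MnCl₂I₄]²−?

3 unpaired electrons

Each chloride is −1; each iodide is −1; balancing the −2 overall charge requires Mn(IV).
Manganese is a group-7 element; Mn(IV) is therefore d³.
In an octahedral field the d³ configuration is t₂g³e_g⁰ (only one arrangement possible), giving 3 unpaired electrons.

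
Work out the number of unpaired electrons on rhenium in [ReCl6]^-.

2

Each chloride is −1; balancing the −1 overall charge requires Re(V).
Re sits in group 7, so the d-electron count is 7 − 5 = 2.
In an octahedral field the d² configuration is t₂g²e_g⁰ (only one arrangement possible), giving 2 unpaired electrons.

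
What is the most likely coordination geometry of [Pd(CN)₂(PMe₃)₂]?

Each cyanide is −1; trimethylphosphine is neutral; balancing the 0 overall charge requires Pd(II).
Pd sits in group 10, so the d-electron count is 10 − 2 = 8.
With 4 monodentate ligands the coordination number is 4.
A 4d d⁸ ion has a large crystal-field splitting; square planar leaves the high-energy d_{x²−y²} orbital empty and maximises CFSE.

square planar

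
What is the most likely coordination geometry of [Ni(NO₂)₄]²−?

Each nitro (N-bound nitrite) is −1; balancing the −2 overall charge requires Ni(II).
Ni sits in group 10, so the d-electron count is 10 − 2 = 8.
Coordination number: 4.
Nitro (N-bound nitrite) is a strong-field ligand (high in the spectrochemical series).
A 3d d⁸ ion with strong-field ligands gains enough CFSE to favour square planar over tetrahedral.

square planar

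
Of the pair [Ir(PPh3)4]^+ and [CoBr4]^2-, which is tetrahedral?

[CoBr4]^2-

For [Ir(PPh3)4]^+: Ligand charges: triphenylphosphine is neutral. With an overall charge of +1 the iridium centre must be in the +1 oxidation state. Ir sits in group 9, so the d-electron count is 9 − 1 = 8. A 5d d⁸ ion has a large crystal-field splitting; square planar leaves the high-energy d_{x²−y²} orbital empty and maximises CFSE. → square planar.
For [CoBr4]^2-: Each bromide is −1; balancing the −2 overall charge requires Co(II). Group 9 minus oxidation state 2 gives a d⁷ configuration. For a high-spin 3d d⁷ ion with weak-field ligands the small Δₜ gives little square-planar CFSE advantage, so four ligands adopt the sterically favoured tetrahedral geometry. → tetrahedral.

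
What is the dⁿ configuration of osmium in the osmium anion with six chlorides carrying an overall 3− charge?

Ligand charges: each chloride is −1. With an overall charge of −3 the osmium centre must be in the +3 oxidation state.
Osmium is a group-8 element; Os(III) is therefore d⁵.

d⁵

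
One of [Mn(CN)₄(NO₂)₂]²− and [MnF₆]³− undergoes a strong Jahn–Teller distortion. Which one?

[MnF₆]³−

[Mn(CN)₄(NO₂)₂]²−: Summing ligand charges against the −2 overall charge gives an oxidation state of +4 for manganese. Manganese is a group-7 element; Mn(IV) is therefore d³. The d³ configuration leaves the e_g set evenly filled (or empty) — no strong Jahn–Teller driving force.
[MnF₆]³−: Ligand charges: each fluoride is −1. With an overall charge of −3 the manganese centre must be in the +3 oxidation state. Manganese is a group-7 element; Mn(III) is therefore d⁴. Fluoride is a weak-field ligand for a first-row metal, so the complex is high-spin. The t₂g³e_g¹ (high-spin) configuration has an unevenly filled e_g set; the Jahn–Teller theorem predicts a tetragonal distortion (typically axial elongation) to lift the degeneracy.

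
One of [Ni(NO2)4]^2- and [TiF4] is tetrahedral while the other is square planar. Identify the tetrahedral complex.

[TiF4]

For [Ni(NO2)4]^2-: Summing ligand charges against the −2 overall charge gives an oxidation state of +2 for nickel. Group 10 minus oxidation state 2 gives a d⁸ configuration. Nitro (N-bound nitrite) is a strong-field ligand (high in the spectrochemical series). A 3d d⁸ ion with strong-field ligands gains enough CFSE to favour square planar over tetrahedral. → square planar.
For [TiF4]: Ligand charges: each fluoride is −1. With an overall charge of 0 the titanium centre must be in the +4 oxidation state. Titanium is a group-4 element; Ti(IV) is therefore d⁰. A d⁰ ion has no crystal-field stabilisation preference between square planar and tetrahedral, so four ligands adopt the sterically favoured tetrahedral geometry. → tetrahedral.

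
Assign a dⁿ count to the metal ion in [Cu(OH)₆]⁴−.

d⁹

Ligand charges: each hydroxide is −1. With an overall charge of −4 the copper centre must be in the +2 oxidation state.
Copper is a group-11 element; Cu(II) is therefore d⁹.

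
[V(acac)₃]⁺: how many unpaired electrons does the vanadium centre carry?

1 unpaired electron

Ligand charges: each acetylacetonate is −1. With an overall charge of +1 the vanadium centre must be in the +4 oxidation state.
Group 5 minus oxidation state 4 gives a d¹ configuration.
Counting donor atoms: 3×acetylacetonate (bidentate) → 6 donors. Coordination number = 6.
In an octahedral field the d¹ configuration is t₂g¹e_g⁰ (only one arrangement possible), giving 1 unpaired electron.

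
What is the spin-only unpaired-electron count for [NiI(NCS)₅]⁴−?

2 unpaired electrons

Each iodide is −1; each isothiocyanate is −1; balancing the −4 overall charge requires Ni(II).
Nickel is a group-10 element; Ni(II) is therefore d⁸.
In an octahedral field the d⁸ configuration is t₂g⁶e_g² (only one arrangement possible), giving 2 unpaired electrons.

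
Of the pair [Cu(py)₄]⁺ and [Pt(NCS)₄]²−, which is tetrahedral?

[Cu(py)₄]⁺

For [Cu(py)₄]⁺: Ligand charges: pyridine is neutral. With an overall charge of +1 the copper centre must be in the +1 oxidation state. Copper is a group-11 element; Cu(I) is therefore d¹⁰. A d¹⁰ ion has no crystal-field stabilisation preference between square planar and tetrahedral, so four ligands adopt the sterically favoured tetrahedral geometry. → tetrahedral.
For [Pt(NCS)₄]²−: Each isothiocyanate is −1; balancing the −2 overall charge requires Pt(II). Pt sits in group 10, so the d-electron count is 10 − 2 = 8. A 5d d⁸ ion has a large crystal-field splitting; square planar leaves the high-energy d_{x²−y²} orbital empty and maximises CFSE. → square planar.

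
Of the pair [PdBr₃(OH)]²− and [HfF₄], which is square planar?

[PdBr₃(OH)]²−

For [PdBr₃(OH)]²−: Summing ligand charges against the −2 overall charge gives an oxidation state of +2 for palladium. Pd sits in group 10, so the d-electron count is 10 − 2 = 8. A 4d d⁸ ion has a large crystal-field splitting; square planar leaves the high-energy d_{x²−y²} orbital empty and maximises CFSE. → square planar.
For [HfF₄]: Summing ligand charges against the 0 overall charge gives an oxidation state of +4 for hafnium. Hf sits in group 4, so the d-electron count is 4 − 4 = 0. A d⁰ ion has no crystal-field stabilisation preference between square planar and tetrahedral, so four ligands adopt the sterically favoured tetrahedral geometry. → tetrahedral.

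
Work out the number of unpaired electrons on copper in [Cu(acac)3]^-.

1 unpaired electron

Ligand charges: each acetylacetonate is −1. With an overall charge of −1 the copper centre must be in the +2 oxidation state.
Cu sits in group 11, so the d-electron count is 11 − 2 = 9.
Counting donor atoms: 3×acetylacetonate (bidentate) → 6 donors. Coordination number = 6.
In an octahedral field the d⁹ configuration is t₂g⁶e_g³ (only one arrangement possible), giving 1 unpaired electron.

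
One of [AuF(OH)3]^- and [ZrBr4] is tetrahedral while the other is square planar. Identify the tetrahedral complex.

[ZrBr4]

For [AuF(OH)3]^-: Each fluoride is −1; each hydroxide is −1; balancing the −1 overall charge requires Au(III). Gold is a group-11 element; Au(III) is therefore d⁸. A 5d d⁸ ion has a large crystal-field splitting; square planar leaves the high-energy d_{x²−y²} orbital empty and maximises CFSE. → square planar.
For [ZrBr4]: Summing ligand charges against the 0 overall charge gives an oxidation state of +4 for zirconium. Zirconium is a group-4 element; Zr(IV) is therefore d⁰. A d⁰ ion has no crystal-field stabilisation preference between square planar and tetrahedral, so four ligands adopt the sterically favoured tetrahedral geometry. → tetrahedral.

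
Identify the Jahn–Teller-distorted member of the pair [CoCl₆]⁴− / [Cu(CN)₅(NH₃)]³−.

[Cu(CN)₅(NH₃)]³−

[CoCl₆]⁴−: Summing ligand charges against the −4 overall charge gives an oxidation state of +2 for cobalt. Co sits in group 9, so the d-electron count is 9 − 2 = 7. Chloride is a weak-field ligand for a first-row metal, so the complex is high-spin. The d⁷ configuration leaves the e_g set evenly filled (or empty) — no strong Jahn–Teller driving force.
[Cu(CN)₅(NH₃)]³−: Ligand charges: each cyanide is −1; ammonia is neutral. With an overall charge of −3 the copper centre must be in the +2 oxidation state. Group 11 minus oxidation state 2 gives a d⁹ configuration. The t₂g⁶e_g³ configuration has an unevenly filled e_g set; the Jahn–Teller theorem predicts a tetragonal distortion (typically axial elongation) to lift the degeneracy.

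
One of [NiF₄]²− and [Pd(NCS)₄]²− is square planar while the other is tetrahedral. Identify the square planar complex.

For [NiF₄]²−: Each fluoride is −1; balancing the −2 overall charge requires Ni(II). Ni sits in group 10, so the d-electron count is 10 − 2 = 8. Fluoride is a weak-field ligand. With weak-field ligands the CFSE gain from square planar is small, so a 3d d⁸ ion takes the sterically preferred tetrahedral geometry. → tetrahedral.
For [Pd(NCS)₄]²−: Each isothiocyanate is −1; balancing the −2 overall charge requires Pd(II). Pd sits in group 10, so the d-electron count is 10 − 2 = 8. A 4d d⁸ ion has a large crystal-field splitting; square planar leaves the high-energy d_{x²−y²} orbital empty and maximises CFSE. → square planar.

[Pd(NCS)₄]²−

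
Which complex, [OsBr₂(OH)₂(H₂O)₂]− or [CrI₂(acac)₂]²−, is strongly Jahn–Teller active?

[CrI₂(acac)₂]²−

[OsBr₂(OH)₂(H₂O)₂]−: Each bromide is −1; each hydroxide is −1; water is neutral; balancing the −1 overall charge requires Os(III). Osmium is a group-8 element; Os(III) is therefore d⁵. A 5d ion has a large Δₒ and is invariably low-spin. The d⁵ configuration leaves the e_g set evenly filled (or empty) — no strong Jahn–Teller driving force.
[CrI₂(acac)₂]²−: Ligand charges: each iodide is −1; each acetylacetonate is −1. With an overall charge of −2 the chromium centre must be in the +2 oxidation state. Chromium is a group-6 element; Cr(II) is therefore d⁴. Acetylacetonate and iodide are weak-field ligands for a first-row metal, so the complex is high-spin. The t₂g³e_g¹ (high-spin) configuration has an unevenly filled e_g set; the Jahn–Teller theorem predicts a tetragonal distortion (typically axial elongation) to lift the degeneracy.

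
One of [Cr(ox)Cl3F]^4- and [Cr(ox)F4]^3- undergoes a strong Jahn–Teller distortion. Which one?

[Cr(ox)Cl3F]^4-

[Cr(ox)Cl3F]^4-: Each oxalate is −2; each chloride is −1; each fluoride is −1; balancing the −4 overall charge requires Cr(II). Group 6 minus oxidation state 2 gives a d⁴ configuration. Chloride, fluoride, and oxalate are weak-field ligands for a first-row metal, so the complex is high-spin. The t₂g³e_g¹ (high-spin) configuration has an unevenly filled e_g set; the Jahn–Teller theorem predicts a tetragonal distortion (typically axial elongation) to lift the degeneracy.
[Cr(ox)F4]^3-: Each oxalate is −2; each fluoride is −1; balancing the −3 overall charge requires Cr(III). Cr sits in group 6, so the d-electron count is 6 − 3 = 3. The d³ configuration leaves the e_g set evenly filled (or empty) — no strong Jahn–Teller driving force.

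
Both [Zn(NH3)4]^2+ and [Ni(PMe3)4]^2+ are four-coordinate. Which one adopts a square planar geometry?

[Ni(PMe3)4]^2+

For [Zn(NH3)4]^2+: Ammonia is neutral; balancing the +2 overall charge requires Zn(II). Zinc is a group-12 element; Zn(II) is therefore d¹⁰. A d¹⁰ ion has no crystal-field stabilisation preference between square planar and tetrahedral, so four ligands adopt the sterically favoured tetrahedral geometry. → tetrahedral.
For [Ni(PMe3)4]^2+: Ligand charges: trimethylphosphine is neutral. With an overall charge of +2 the nickel centre must be in the +2 oxidation state. Nickel is a group-10 element; Ni(II) is therefore d⁸. Trimethylphosphine is a strong-field ligand (high in the spectrochemical series). A 3d d⁸ ion with strong-field ligands gains enough CFSE to favour square planar over tetrahedral. → square planar.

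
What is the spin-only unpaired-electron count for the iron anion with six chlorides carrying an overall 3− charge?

Summing ligand charges against the −3 overall charge gives an oxidation state of +3 for iron.
Group 8 minus oxidation state 3 gives a d⁵ configuration.
The spin state decides the count: Chloride is a weak-field ligand for a first-row metal, so the complex is high-spin.
An octahedral high-spin d⁵ ion is t₂g³e_g², giving 5 unpaired electrons.

5 unpaired electrons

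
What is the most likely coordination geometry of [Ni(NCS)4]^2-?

tetrahedral

Ligand charges: each isothiocyanate is −1. With an overall charge of −2 the nickel centre must be in the +2 oxidation state.
Nickel is a group-10 element; Ni(II) is therefore d⁸.
With 4 monodentate ligands the coordination number is 4.
Isothiocyanate is a weak-field ligand.
With weak-field ligands the CFSE gain from square planar is small, so a 3d d⁸ ion takes the sterically preferred tetrahedral geometry.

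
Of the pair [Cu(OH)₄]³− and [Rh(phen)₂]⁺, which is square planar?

[Rh(phen)₂]⁺

For [Cu(OH)₄]³−: Ligand charges: each hydroxide is −1. With an overall charge of −3 the copper centre must be in the +1 oxidation state. Cu sits in group 11, so the d-electron count is 11 − 1 = 10. A d¹⁰ ion has no crystal-field stabilisation preference between square planar and tetrahedral, so four ligands adopt the sterically favoured tetrahedral geometry. → tetrahedral.
For [Rh(phen)₂]⁺: Ligand charges: 1,10-phenanthroline is neutral. With an overall charge of +1 the rhodium centre must be in the +1 oxidation state. Rh sits in group 9, so the d-electron count is 9 − 1 = 8. A 4d d⁸ ion has a large crystal-field splitting; square planar leaves the high-energy d_{x²−y²} orbital empty and maximises CFSE. → square planar.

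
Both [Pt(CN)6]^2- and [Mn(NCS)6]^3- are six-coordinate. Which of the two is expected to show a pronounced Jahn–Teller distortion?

[Mn(NCS)6]^3-

[Pt(CN)6]^2-: Summing ligand charges against the −2 overall charge gives an oxidation state of +4 for platinum. Group 10 minus oxidation state 4 gives a d⁶ configuration. A 5d ion has a large Δₒ and is invariably low-spin. The d⁶ configuration leaves the e_g set evenly filled (or empty) — no strong Jahn–Teller driving force.
[Mn(NCS)6]^3-: Ligand charges: each isothiocyanate is −1. With an overall charge of −3 the manganese centre must be in the +3 oxidation state. Group 7 minus oxidation state 3 gives a d⁴ configuration. Isothiocyanate is a weak-field ligand for a first-row metal, so the complex is high-spin. The t₂g³e_g¹ (high-spin) configuration has an unevenly filled e_g set; the Jahn–Teller theorem predicts a tetragonal distortion (typically axial elongation) to lift the degeneracy.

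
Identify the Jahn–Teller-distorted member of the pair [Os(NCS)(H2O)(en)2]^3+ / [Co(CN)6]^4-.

[Co(CN)6]^4-

[Os(NCS)(H2O)(en)2]^3+: Ligand charges: each isothiocyanate is −1; water is neutral; ethylenediamine is neutral. With an overall charge of +3 the osmium centre must be in the +4 oxidation state. Os sits in group 8, so the d-electron count is 8 − 4 = 4. A 5d ion has a large Δₒ and is invariably low-spin. The d⁴ configuration leaves the e_g set evenly filled (or empty) — no strong Jahn–Teller driving force.
[Co(CN)6]^4-: Each cyanide is −1; balancing the −4 overall charge requires Co(II). Co sits in group 9, so the d-electron count is 9 − 2 = 7. Cyanide is a strong-field ligand (high in the spectrochemical series) for a first-row metal, so the complex is low-spin. The t₂g⁶e_g¹ (low-spin) configuration has an unevenly filled e_g set; the Jahn–Teller theorem predicts a tetragonal distortion (typically axial elongation) to lift the degeneracy.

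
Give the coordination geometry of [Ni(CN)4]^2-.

Summing ligand charges against the −2 overall charge gives an oxidation state of +2 for nickel.
Group 10 minus oxidation state 2 gives a d⁸ configuration.
Coordination number: 4.
Cyanide is a strong-field ligand (high in the spectrochemical series).
A 3d d⁸ ion with strong-field ligands gains enough CFSE to favour square planar over tetrahedral.

square planar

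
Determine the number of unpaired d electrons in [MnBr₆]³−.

4 unpaired electrons

Summing ligand charges against the −3 overall charge gives an oxidation state of +3 for manganese.
Mn sits in group 7, so the d-electron count is 7 − 3 = 4.
The spin state decides the count: Bromide is a weak-field ligand for a first-row metal, so the complex is high-spin.
An octahedral high-spin d⁴ ion is t₂g³e_g¹, giving 4 unpaired electrons.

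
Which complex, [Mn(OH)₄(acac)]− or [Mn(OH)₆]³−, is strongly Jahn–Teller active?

[Mn(OH)₆]³−

[Mn(OH)₄(acac)]−: Each hydroxide is −1; each acetylacetonate is −1; balancing the −1 overall charge requires Mn(IV). Mn sits in group 7, so the d-electron count is 7 − 4 = 3. The d³ configuration leaves the e_g set evenly filled (or empty) — no strong Jahn–Teller driving force.
[Mn(OH)₆]³−: Each hydroxide is −1; balancing the −3 overall charge requires Mn(III). Mn sits in group 7, so the d-electron count is 7 − 3 = 4. Hydroxide is a weak-field ligand for a first-row metal, so the complex is high-spin. The t₂g³e_g¹ (high-spin) configuration has an unevenly filled e_g set; the Jahn–Teller theorem predicts a tetragonal distortion (typically axial elongation) to lift the degeneracy.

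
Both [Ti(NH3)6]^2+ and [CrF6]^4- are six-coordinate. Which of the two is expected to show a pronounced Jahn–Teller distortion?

[CrF6]^4-

[Ti(NH3)6]^2+: Summing ligand charges against the +2 overall charge gives an oxidation state of +2 for titanium. Group 4 minus oxidation state 2 gives a d² configuration. The d² configuration leaves the e_g set evenly filled (or empty) — no strong Jahn–Teller driving force.
[CrF6]^4-: Ligand charges: each fluoride is −1. With an overall charge of −4 the chromium centre must be in the +2 oxidation state. Cr sits in group 6, so the d-electron count is 6 − 2 = 4. Fluoride is a weak-field ligand for a first-row metal, so the complex is high-spin. The t₂g³e_g¹ (high-spin) configuration has an unevenly filled e_g set; the Jahn–Teller theorem predicts a tetragonal distortion (typically axial elongation) to lift the degeneracy.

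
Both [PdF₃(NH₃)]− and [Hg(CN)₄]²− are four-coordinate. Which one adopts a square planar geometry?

For [PdF₃(NH₃)]−: Ligand charges: each fluoride is −1; ammonia is neutral. With an overall charge of −1 the palladium centre must be in the +2 oxidation state. Group 10 minus oxidation state 2 gives a d⁸ configuration. A 4d d⁸ ion has a large crystal-field splitting; square planar leaves the high-energy d_{x²−y²} orbital empty and maximises CFSE. → square planar.
For [Hg(CN)₄]²−: Each cyanide is −1; balancing the −2 overall charge requires Hg(II). Hg sits in group 12, so the d-electron count is 12 − 2 = 10. A d¹⁰ ion has no crystal-field stabilisation preference between square planar and tetrahedral, so four ligands adopt the sterically favoured tetrahedral geometry. → tetrahedral.

[PdF₃(NH₃)]−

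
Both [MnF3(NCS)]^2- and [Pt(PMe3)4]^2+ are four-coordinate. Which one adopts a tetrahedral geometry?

[MnF3(NCS)]^2-

For [MnF3(NCS)]^2-: Summing ligand charges against the −2 overall charge gives an oxidation state of +2 for manganese. Manganese is a group-7 element; Mn(II) is therefore d⁵. A high-spin d⁵ ion has zero CFSE in either geometry, so four ligands adopt the sterically favoured tetrahedral geometry. → tetrahedral.
For [Pt(PMe3)4]^2+: Summing ligand charges against the +2 overall charge gives an oxidation state of +2 for platinum. Platinum is a group-10 element; Pt(II) is therefore d⁸. A 5d d⁸ ion has a large crystal-field splitting; square planar leaves the high-energy d_{x²−y²} orbital empty and maximises CFSE. → square planar.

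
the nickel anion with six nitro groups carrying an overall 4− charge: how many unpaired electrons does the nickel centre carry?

2 unpaired electrons

Each nitro (N-bound nitrite) is −1; balancing the −4 overall charge requires Ni(II).
Nickel is a group-10 element; Ni(II) is therefore d⁸.
In an octahedral field the d⁸ configuration is t₂g⁶e_g² (only one arrangement possible), giving 2 unpaired electrons.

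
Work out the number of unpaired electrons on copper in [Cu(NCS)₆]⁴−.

Each isothiocyanate is −1; balancing the −4 overall charge requires Cu(II).
Cu sits in group 11, so the d-electron count is 11 − 2 = 9.
In an octahedral field the d⁹ configuration is t₂g⁶e_g³ (only one arrangement possible), giving 1 unpaired electron.

1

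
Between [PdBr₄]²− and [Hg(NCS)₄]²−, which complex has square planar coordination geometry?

For [PdBr₄]²−: Each bromide is −1; balancing the −2 overall charge requires Pd(II). Palladium is a group-10 element; Pd(II) is therefore d⁸. A 4d d⁸ ion has a large crystal-field splitting; square planar leaves the high-energy d_{x²−y²} orbital empty and maximises CFSE. → square planar.
For [Hg(NCS)₄]²−: Ligand charges: each isothiocyanate is −1. With an overall charge of −2 the mercury centre must be in the +2 oxidation state. Group 12 minus oxidation state 2 gives a d¹⁰ configuration. A d¹⁰ ion has no crystal-field stabilisation preference between square planar and tetrahedral, so four ligands adopt the sterically favoured tetrahedral geometry. → tetrahedral.

[PdBr₄]²−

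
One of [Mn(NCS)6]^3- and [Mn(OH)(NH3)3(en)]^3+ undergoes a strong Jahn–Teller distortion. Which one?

[Mn(NCS)6]^3-: Ligand charges: each isothiocyanate is −1. With an overall charge of −3 the manganese centre must be in the +3 oxidation state. Manganese is a group-7 element; Mn(III) is therefore d⁴. Isothiocyanate is a weak-field ligand for a first-row metal, so the complex is high-spin. The t₂g³e_g¹ (high-spin) configuration has an unevenly filled e_g set; the Jahn–Teller theorem predicts a tetragonal distortion (typically axial elongation) to lift the degeneracy.
[Mn(OH)(NH3)3(en)]^3+: Summing ligand charges against the +3 overall charge gives an oxidation state of +4 for manganese. Group 7 minus oxidation state 4 gives a d³ configuration. The d³ configuration leaves the e_g set evenly filled (or empty) — no strong Jahn–Teller driving force.

[Mn(NCS)6]^3-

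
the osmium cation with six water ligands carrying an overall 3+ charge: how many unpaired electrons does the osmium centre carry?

1 unpaired electron

Water is neutral; balancing the +3 overall charge requires Os(III).
Osmium is a group-8 element; Os(III) is therefore d⁵.
The spin state decides the count: a 5d ion has a large Δₒ and is invariably low-spin.
An octahedral low-spin d⁵ ion is t₂g⁵e_g⁰, giving 1 unpaired electron.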